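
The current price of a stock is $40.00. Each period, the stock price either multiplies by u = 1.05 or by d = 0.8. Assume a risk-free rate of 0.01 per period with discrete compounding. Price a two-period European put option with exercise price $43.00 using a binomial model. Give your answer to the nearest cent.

$2.91

Risk-neutral probability p = (1 + 0.01 − 0.8)/(1.05 − 0.8) = 0.2100/0.2500 = 0.8400
Terminal stock prices: S_uu = 44.1, S_ud = 33.6, S_dd = 25.6
Terminal payoffs (K − S): max(-1.1, 0) = 0, max(9.4, 0) = 9.4, max(17.4, 0) = 17.4
Node u (S = 42): V_u = 1/1.01·[0.8400·0.0000 + 0.1600·9.4000] = 1.4891
Node d (S = 32): V_d = 1/1.01·[0.8400·9.4000 + 0.1600·17.4000] = 10.5743
Node 0 (S = 40): V_0 = 1/1.01·[0.8400·1.4891 + 0.1600·10.5743] = 2.9136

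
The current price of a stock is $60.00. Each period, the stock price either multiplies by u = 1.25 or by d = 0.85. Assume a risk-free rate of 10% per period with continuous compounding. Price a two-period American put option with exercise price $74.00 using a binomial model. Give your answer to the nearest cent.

$14.00

Risk-neutral probability p = (e^0.1 − 0.85)/(1.25 − 0.85) = 0.2552/0.4000 = 0.6379
Terminal stock prices: S_uu = 93.75, S_ud = 63.75, S_dd = 43.35
Terminal payoffs (K − S): max(-19.75, 0) = 0, max(10.25, 0) = 10.25, max(30.65, 0) = 30.65
Node u (S = 75): continuation = e^(−0.1)·[0.6379·0.0000 + 0.3621·10.2500] = 3.3581; exercise value = 0.0000 ≤ continuation, so V_u = 3.3581
Node d (S = 51): continuation = e^(−0.1)·[0.6379·10.2500 + 0.3621·30.6500] = 15.9580; exercise value = 23.0000 > continuation, so V_d = 23.0000 (exercise)
Node 0 (S = 60): continuation = e^(−0.1)·[0.6379·3.3581 + 0.3621·23.0000] = 9.4735; exercise value = 14.0000 > continuation, so V_0 = 14.0000 (exercise)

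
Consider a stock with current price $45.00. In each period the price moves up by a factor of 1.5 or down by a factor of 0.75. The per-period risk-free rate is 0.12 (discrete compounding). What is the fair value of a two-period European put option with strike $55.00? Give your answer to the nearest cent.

$7.82

Risk-neutral probability p = (1 + 0.12 − 0.75)/(1.5 − 0.75) = 0.3700/0.7500 = 0.4933
Terminal stock prices: S_uu = 101.2, S_ud = 50.62, S_dd = 25.31
Terminal payoffs (K − S): max(-46.25, 0) = 0, max(4.375, 0) = 4.375, max(29.69, 0) = 29.69
Node u (S = 67.5): V_u = 1/1.12·[0.4933·0.0000 + 0.5067·4.3750] = 1.9792
Node d (S = 33.75): V_d = 1/1.12·[0.4933·4.3750 + 0.5067·29.6875] = 15.3571
Node 0 (S = 45): V_0 = 1/1.12·[0.4933·1.9792 + 0.5067·15.3571] = 7.8191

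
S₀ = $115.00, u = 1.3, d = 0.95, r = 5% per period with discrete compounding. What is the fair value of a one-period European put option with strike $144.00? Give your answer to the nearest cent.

Risk-neutral probability p = (1 + 0.05 − 0.95)/(1.3 − 0.95) = 0.1000/0.3500 = 0.2857
Terminal stock prices: S_u = 149.5, S_d = 109.2
Terminal payoffs (K − S): max(-5.5, 0) = 0, max(34.75, 0) = 34.75
Node 0 (S = 115): V_0 = 1/1.05·[0.2857·0.0000 + 0.7143·34.7500] = 23.6395

$23.64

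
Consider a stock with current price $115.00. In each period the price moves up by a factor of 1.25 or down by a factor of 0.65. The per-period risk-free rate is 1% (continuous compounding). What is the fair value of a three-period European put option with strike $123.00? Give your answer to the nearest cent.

Risk-neutral probability p = (e^0.01 − 0.65)/(1.25 − 0.65) = 0.3601/0.6000 = 0.6001
Terminal stock prices: S_uuu = 224.6, S_uud = 116.8, S_udd = 60.73, S_ddd = 31.58
Terminal payoffs (K − S): max(-101.6, 0) = 0, max(6.203, 0) = 6.203, max(62.27, 0) = 62.27, max(91.42, 0) = 91.42
Node uu (S = 179.7): V_uu = e^(−0.01)·[0.6001·0.0000 + 0.3999·6.2031] = 2.4560
Node ud (S = 93.44): V_ud = e^(−0.01)·[0.6001·6.2031 + 0.3999·62.2656] = 28.3386
Node dd (S = 48.59): V_dd = e^(−0.01)·[0.6001·62.2656 + 0.3999·91.4181] = 73.1886
Node u (S = 143.8): V_u = e^(−0.01)·[0.6001·2.4560 + 0.3999·28.3386] = 12.6795
Node d (S = 74.75): V_d = e^(−0.01)·[0.6001·28.3386 + 0.3999·73.1886] = 45.8144
Node 0 (S = 115): V_0 = e^(−0.01)·[0.6001·12.6795 + 0.3999·45.8144] = 25.6727

$25.67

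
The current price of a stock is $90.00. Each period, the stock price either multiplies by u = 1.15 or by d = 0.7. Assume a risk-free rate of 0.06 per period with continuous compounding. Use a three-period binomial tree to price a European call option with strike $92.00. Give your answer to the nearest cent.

$19.49

Risk-neutral probability p = (e^0.06 − 0.7)/(1.15 − 0.7) = 0.3618/0.4500 = 0.8041
Terminal stock prices: S_uuu = 136.9, S_uud = 83.32, S_udd = 50.71, S_ddd = 30.87
Terminal payoffs (S − K): max(44.88, 0) = 44.88, max(-8.683, 0) = 0, max(-41.29, 0) = 0, max(-61.13, 0) = 0
Node uu (S = 119): V_uu = e^(−0.06)·[0.8041·44.8787 + 0.1959·0.0000] = 33.9847
Node ud (S = 72.45): V_ud = e^(−0.06)·[0.8041·0.0000 + 0.1959·0.0000] = 0.0000
Node dd (S = 44.1): V_dd = e^(−0.06)·[0.8041·0.0000 + 0.1959·0.0000] = 0.0000
Node u (S = 103.5): V_u = e^(−0.06)·[0.8041·33.9847 + 0.1959·0.0000] = 25.7351
Node d (S = 63): V_d = e^(−0.06)·[0.8041·0.0000 + 0.1959·0.0000] = 0.0000
Node 0 (S = 90): V_0 = e^(−0.06)·[0.8041·25.7351 + 0.1959·0.0000] = 19.4880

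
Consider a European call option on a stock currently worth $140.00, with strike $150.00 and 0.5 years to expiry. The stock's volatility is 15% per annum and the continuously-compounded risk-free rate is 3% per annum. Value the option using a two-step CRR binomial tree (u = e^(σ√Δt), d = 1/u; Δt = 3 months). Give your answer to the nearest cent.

$3.52

CRR parameters: u = e^(σ√Δt) = e^(0.15·√0.25) = 1.0779, d = 1/u = 0.9277
Per-period rate: rΔt = 0.03·0.25 = 0.0075, so R = e^0.0075 = 1.0075
Risk-neutral probability p = (e^0.0075 − 0.9277)/(1.0779 − 0.9277) = 0.0798/0.1501 = 0.5314
Terminal stock prices: S_uu = 162.7, S_ud = 140, S_dd = 120.5
Terminal payoffs (S − K): max(12.66, 0) = 12.66, max(-10, 0) = 0, max(-29.5, 0) = 0
Node u (S = 150.9): V_u = e^(−0.0075)·[0.5314·12.6568 + 0.4686·0.0000] = 6.6756
Node d (S = 129.9): V_d = e^(−0.0075)·[0.5314·0.0000 + 0.4686·0.0000] = 0.0000
Node 0 (S = 140): V_0 = e^(−0.0075)·[0.5314·6.6756 + 0.4686·0.0000] = 3.5209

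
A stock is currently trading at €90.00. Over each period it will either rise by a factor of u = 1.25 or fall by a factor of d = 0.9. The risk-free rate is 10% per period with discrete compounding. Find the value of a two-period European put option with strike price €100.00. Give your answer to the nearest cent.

€4.11

Risk-neutral probability p = (1 + 0.1 − 0.9)/(1.25 − 0.9) = 0.2000/0.3500 = 0.5714
Terminal stock prices: S_uu = 140.6, S_ud = 101.2, S_dd = 72.9
Terminal payoffs (K − S): max(-40.62, 0) = 0, max(-1.25, 0) = 0, max(27.1, 0) = 27.1
Node u (S = 112.5): V_u = 1/1.1·[0.5714·0.0000 + 0.4286·0.0000] = 0.0000
Node d (S = 81): V_d = 1/1.1·[0.5714·0.0000 + 0.4286·27.1000] = 10.5584
Node 0 (S = 90): V_0 = 1/1.1·[0.5714·0.0000 + 0.4286·10.5584] = 4.1137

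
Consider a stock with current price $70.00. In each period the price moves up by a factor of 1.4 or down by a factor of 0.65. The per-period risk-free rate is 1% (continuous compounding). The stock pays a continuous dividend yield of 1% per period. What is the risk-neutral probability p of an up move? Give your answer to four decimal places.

Per-period risk-free factor R = e^0.01 = 1.0101; dividend-adjusted growth = e^(0.01−0.01) = 1.0000.
Risk-neutral probability p = (1.0000 − 0.65)/(1.4 − 0.65) = 0.3500/0.7500 = 0.4667

p = 0.4667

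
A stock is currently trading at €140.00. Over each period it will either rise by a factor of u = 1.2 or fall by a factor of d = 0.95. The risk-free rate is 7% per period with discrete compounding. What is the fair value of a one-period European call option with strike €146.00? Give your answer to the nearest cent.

Risk-neutral probability p = (1 + 0.07 − 0.95)/(1.2 − 0.95) = 0.1200/0.2500 = 0.4800
Terminal stock prices: S_u = 168, S_d = 133
Terminal payoffs (S − K): max(22, 0) = 22, max(-13, 0) = 0
Node 0 (S = 140): V_0 = 1/1.07·[0.4800·22.0000 + 0.5200·0.0000] = 9.8692

€9.87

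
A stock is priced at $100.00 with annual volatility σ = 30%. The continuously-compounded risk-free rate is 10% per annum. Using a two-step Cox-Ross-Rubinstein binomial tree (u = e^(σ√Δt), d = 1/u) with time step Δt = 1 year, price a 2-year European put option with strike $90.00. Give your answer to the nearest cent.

CRR parameters: u = e^(σ√Δt) = e^(0.3·√1) = 1.3499, d = 1/u = 0.7408
Per-period rate: rΔt = 0.1·1 = 0.1, so R = e^0.1 = 1.1052
Risk-neutral probability p = (e^0.1 − 0.7408)/(1.3499 − 0.7408) = 0.3644/0.6090 = 0.5982
Terminal stock prices: S_uu = 182.2, S_ud = 100, S_dd = 54.88
Terminal payoffs (K − S): max(-92.21, 0) = 0, max(-10, 0) = 0, max(35.12, 0) = 35.12
Node u (S = 135): V_u = e^(−0.1)·[0.5982·0.0000 + 0.4018·0.0000] = 0.0000
Node d (S = 74.08): V_d = e^(−0.1)·[0.5982·0.0000 + 0.4018·35.1188] = 12.7666
Node 0 (S = 100): V_0 = e^(−0.1)·[0.5982·0.0000 + 0.4018·12.7666] = 4.6410

$4.64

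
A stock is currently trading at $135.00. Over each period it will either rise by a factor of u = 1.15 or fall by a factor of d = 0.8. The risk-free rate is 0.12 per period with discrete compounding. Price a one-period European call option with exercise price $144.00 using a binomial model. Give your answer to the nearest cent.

$9.18

Risk-neutral probability p = (1 + 0.12 − 0.8)/(1.15 − 0.8) = 0.3200/0.3500 = 0.9143
Terminal stock prices: S_u = 155.2, S_d = 108
Terminal payoffs (S − K): max(11.25, 0) = 11.25, max(-36, 0) = 0
Node 0 (S = 135): V_0 = 1/1.12·[0.9143·11.2500 + 0.0857·0.0000] = 9.1837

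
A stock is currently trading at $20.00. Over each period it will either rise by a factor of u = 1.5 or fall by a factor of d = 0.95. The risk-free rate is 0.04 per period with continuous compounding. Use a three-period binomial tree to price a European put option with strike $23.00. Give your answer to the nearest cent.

$3.02

Risk-neutral probability p = (e^0.04 − 0.95)/(1.5 − 0.95) = 0.0908/0.5500 = 0.1651
Terminal stock prices: S_uuu = 67.5, S_uud = 42.75, S_udd = 27.07, S_ddd = 17.15
Terminal payoffs (K − S): max(-44.5, 0) = 0, max(-19.75, 0) = 0, max(-4.075, 0) = 0, max(5.853, 0) = 5.853
Node uu (S = 45): V_uu = e^(−0.04)·[0.1651·0.0000 + 0.8349·0.0000] = 0.0000
Node ud (S = 28.5): V_ud = e^(−0.04)·[0.1651·0.0000 + 0.8349·0.0000] = 0.0000
Node dd (S = 18.05): V_dd = e^(−0.04)·[0.1651·0.0000 + 0.8349·5.8525] = 4.6946
Node u (S = 30): V_u = e^(−0.04)·[0.1651·0.0000 + 0.8349·0.0000] = 0.0000
Node d (S = 19): V_d = e^(−0.04)·[0.1651·0.0000 + 0.8349·4.6946] = 3.7658
Node 0 (S = 20): V_0 = e^(−0.04)·[0.1651·0.0000 + 0.8349·3.7658] = 3.0207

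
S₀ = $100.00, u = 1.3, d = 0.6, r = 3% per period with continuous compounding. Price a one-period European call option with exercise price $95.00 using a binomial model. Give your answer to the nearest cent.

Risk-neutral probability p = (e^0.03 − 0.6)/(1.3 − 0.6) = 0.4305/0.7000 = 0.6149
Terminal stock prices: S_u = 130, S_d = 60
Terminal payoffs (S − K): max(35, 0) = 35, max(-35, 0) = 0
Node 0 (S = 100): V_0 = e^(−0.03)·[0.6149·35.0000 + 0.3851·0.0000] = 20.8866

$20.89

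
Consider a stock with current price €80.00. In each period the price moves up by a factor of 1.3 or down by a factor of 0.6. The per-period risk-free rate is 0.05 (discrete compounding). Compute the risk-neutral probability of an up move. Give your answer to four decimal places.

Risk-neutral probability p = (1 + 0.05 − 0.6)/(1.3 − 0.6) = 0.4500/0.7000 = 0.6429

p = 0.6429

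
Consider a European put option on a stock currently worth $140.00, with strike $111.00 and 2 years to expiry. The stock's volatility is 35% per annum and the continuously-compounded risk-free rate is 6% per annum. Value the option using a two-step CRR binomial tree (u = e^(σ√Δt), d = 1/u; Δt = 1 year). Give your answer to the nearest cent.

CRR parameters: u = e^(σ√Δt) = e^(0.35·√1) = 1.4191, d = 1/u = 0.7047
Per-period rate: rΔt = 0.06·1 = 0.06, so R = e^0.06 = 1.0618
Risk-neutral probability p = (e^0.06 − 0.7047)/(1.4191 − 0.7047) = 0.3571/0.7144 = 0.4999
Terminal stock prices: S_uu = 281.9, S_ud = 140, S_dd = 69.52
Terminal payoffs (K − S): max(-170.9, 0) = 0, max(-29, 0) = 0, max(41.48, 0) = 41.48
Node u (S = 198.7): V_u = e^(−0.06)·[0.4999·0.0000 + 0.5001·0.0000] = 0.0000
Node d (S = 98.66): V_d = e^(−0.06)·[0.4999·0.0000 + 0.5001·41.4781] = 19.5335
Node 0 (S = 140): V_0 = e^(−0.06)·[0.4999·0.0000 + 0.5001·19.5335] = 9.1991

$9.20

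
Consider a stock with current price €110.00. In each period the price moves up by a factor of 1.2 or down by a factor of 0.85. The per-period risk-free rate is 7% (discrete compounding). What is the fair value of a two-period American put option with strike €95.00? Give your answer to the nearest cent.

€1.87

Risk-neutral probability p = (1 + 0.07 − 0.85)/(1.2 − 0.85) = 0.2200/0.3500 = 0.6286
Terminal stock prices: S_uu = 158.4, S_ud = 112.2, S_dd = 79.47
Terminal payoffs (K − S): max(-63.4, 0) = 0, max(-17.2, 0) = 0, max(15.53, 0) = 15.53
Node u (S = 132): continuation = 1/1.07·[0.6286·0.0000 + 0.3714·0.0000] = 0.0000; exercise value = 0.0000 ≤ continuation, so V_u = 0.0000
Node d (S = 93.5): continuation = 1/1.07·[0.6286·0.0000 + 0.3714·15.5250] = 5.3892; exercise value = 1.5000 ≤ continuation, so V_d = 5.3892
Node 0 (S = 110): continuation = 1/1.07·[0.6286·0.0000 + 0.3714·5.3892] = 1.8707; exercise value = 0.0000 ≤ continuation, so V_0 = 1.8707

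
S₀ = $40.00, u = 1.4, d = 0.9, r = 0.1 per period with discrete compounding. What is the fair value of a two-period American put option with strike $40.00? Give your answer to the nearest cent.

$2.26

Risk-neutral probability p = (1 + 0.1 − 0.9)/(1.4 − 0.9) = 0.2000/0.5000 = 0.4000
Terminal stock prices: S_uu = 78.4, S_ud = 50.4, S_dd = 32.4
Terminal payoffs (K − S): max(-38.4, 0) = 0, max(-10.4, 0) = 0, max(7.6, 0) = 7.6
Node u (S = 56): continuation = 1/1.1·[0.4000·0.0000 + 0.6000·0.0000] = 0.0000; exercise value = 0.0000 ≤ continuation, so V_u = 0.0000
Node d (S = 36): continuation = 1/1.1·[0.4000·0.0000 + 0.6000·7.6000] = 4.1455; exercise value = 4.0000 ≤ continuation, so V_d = 4.1455
Node 0 (S = 40): continuation = 1/1.1·[0.4000·0.0000 + 0.6000·4.1455] = 2.2612; exercise value = 0.0000 ≤ continuation, so V_0 = 2.2612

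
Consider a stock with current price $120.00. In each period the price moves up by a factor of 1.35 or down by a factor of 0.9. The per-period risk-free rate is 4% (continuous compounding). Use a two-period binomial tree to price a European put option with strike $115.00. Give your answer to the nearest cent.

Risk-neutral probability p = (e^0.04 − 0.9)/(1.35 − 0.9) = 0.1408/0.4500 = 0.3129
Terminal stock prices: S_uu = 218.7, S_ud = 145.8, S_dd = 97.2
Terminal payoffs (K − S): max(-103.7, 0) = 0, max(-30.8, 0) = 0, max(17.8, 0) = 17.8
Node u (S = 162): V_u = e^(−0.04)·[0.3129·0.0000 + 0.6871·0.0000] = 0.0000
Node d (S = 108): V_d = e^(−0.04)·[0.3129·0.0000 + 0.6871·17.8000] = 11.7506
Node 0 (S = 120): V_0 = e^(−0.04)·[0.3129·0.0000 + 0.6871·11.7506] = 7.7571

$7.76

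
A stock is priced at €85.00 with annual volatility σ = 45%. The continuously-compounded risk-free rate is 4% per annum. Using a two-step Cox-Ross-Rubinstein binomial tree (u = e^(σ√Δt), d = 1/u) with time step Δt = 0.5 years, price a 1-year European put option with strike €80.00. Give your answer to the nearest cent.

€10.09

CRR parameters: u = e^(σ√Δt) = e^(0.45·√0.5) = 1.3746, d = 1/u = 0.7275
Per-period rate: rΔt = 0.04·0.5 = 0.02, so R = e^0.02 = 1.0202
Risk-neutral probability p = (e^0.02 − 0.7275)/(1.3746 − 0.7275) = 0.2927/0.6472 = 0.4523
Terminal stock prices: S_uu = 160.6, S_ud = 85, S_dd = 44.98
Terminal payoffs (K − S): max(-80.62, 0) = 0, max(-5, 0) = 0, max(35.02, 0) = 35.02
Node u (S = 116.8): V_u = e^(−0.02)·[0.4523·0.0000 + 0.5477·0.0000] = 0.0000
Node d (S = 61.83): V_d = e^(−0.02)·[0.4523·0.0000 + 0.5477·35.0183] = 18.7988
Node 0 (S = 85): V_0 = e^(−0.02)·[0.4523·0.0000 + 0.5477·18.7988] = 10.0917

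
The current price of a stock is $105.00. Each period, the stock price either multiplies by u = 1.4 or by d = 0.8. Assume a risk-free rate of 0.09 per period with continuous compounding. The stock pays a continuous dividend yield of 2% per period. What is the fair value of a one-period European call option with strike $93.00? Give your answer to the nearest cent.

Per-period risk-free factor R = e^0.09 = 1.0942; dividend-adjusted growth = e^(0.09−0.02) = 1.0725.
Risk-neutral probability p = (1.0725 − 0.8)/(1.4 − 0.8) = 0.2725/0.6000 = 0.4542
Terminal stock prices: S_u = 147, S_d = 84
Terminal payoffs (S − K): max(54, 0) = 54, max(-9, 0) = 0
Node 0 (S = 105): V_0 = e^(−0.09)·[0.4542·54.0000 + 0.5458·0.0000] = 22.4148

$22.41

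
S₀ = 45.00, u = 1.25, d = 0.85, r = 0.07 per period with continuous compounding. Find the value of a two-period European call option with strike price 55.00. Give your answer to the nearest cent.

4.12

Risk-neutral probability p = (e^0.07 − 0.85)/(1.25 − 0.85) = 0.2225/0.4000 = 0.5563
Terminal stock prices: S_uu = 70.31, S_ud = 47.81, S_dd = 32.51
Terminal payoffs (S − K): max(15.31, 0) = 15.31, max(-7.188, 0) = 0, max(-22.49, 0) = 0
Node u (S = 56.25): V_u = e^(−0.07)·[0.5563·15.3125 + 0.4437·0.0000] = 7.9420
Node d (S = 38.25): V_d = e^(−0.07)·[0.5563·0.0000 + 0.4437·0.0000] = 0.0000
Node 0 (S = 45): V_0 = e^(−0.07)·[0.5563·7.9420 + 0.4437·0.0000] = 4.1192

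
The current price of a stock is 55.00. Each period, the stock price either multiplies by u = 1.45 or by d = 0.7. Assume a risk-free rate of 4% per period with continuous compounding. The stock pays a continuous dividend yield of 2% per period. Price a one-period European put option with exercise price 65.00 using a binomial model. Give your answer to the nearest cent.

Per-period risk-free factor R = e^0.04 = 1.0408; dividend-adjusted growth = e^(0.04−0.02) = 1.0202.
Risk-neutral probability p = (1.0202 − 0.7)/(1.45 − 0.7) = 0.3202/0.7500 = 0.4269
Terminal stock prices: S_u = 79.75, S_d = 38.5
Terminal payoffs (K − S): max(-14.75, 0) = 0, max(26.5, 0) = 26.5
Node 0 (S = 55): V_0 = e^(−0.04)·[0.4269·0.0000 + 0.5731·26.5000] = 14.5908

14.59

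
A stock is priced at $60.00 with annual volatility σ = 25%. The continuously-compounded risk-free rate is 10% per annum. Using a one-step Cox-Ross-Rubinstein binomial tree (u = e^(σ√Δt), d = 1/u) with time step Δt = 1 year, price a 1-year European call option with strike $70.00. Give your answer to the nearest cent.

$4.12

CRR parameters: u = e^(σ√Δt) = e^(0.25·√1) = 1.2840, d = 1/u = 0.7788
Per-period rate: rΔt = 0.1·1 = 0.1, so R = e^0.1 = 1.1052
Risk-neutral probability p = (e^0.1 − 0.7788)/(1.2840 − 0.7788) = 0.3264/0.5052 = 0.6460
Terminal stock prices: S_u = 77.04, S_d = 46.73
Terminal payoffs (S − K): max(7.042, 0) = 7.042, max(-23.27, 0) = 0
Node 0 (S = 60): V_0 = e^(−0.1)·[0.6460·7.0415 + 0.3540·0.0000] = 4.1159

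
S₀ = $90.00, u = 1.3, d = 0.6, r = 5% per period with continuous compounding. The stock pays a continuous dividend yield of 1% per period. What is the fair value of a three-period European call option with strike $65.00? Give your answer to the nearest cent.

Per-period risk-free factor R = e^0.05 = 1.0513; dividend-adjusted growth = e^(0.05−0.01) = 1.0408.
Risk-neutral probability p = (1.0408 − 0.6)/(1.3 − 0.6) = 0.4408/0.7000 = 0.6297
Terminal stock prices: S_uuu = 197.7, S_uud = 91.26, S_udd = 42.12, S_ddd = 19.44
Terminal payoffs (S − K): max(132.7, 0) = 132.7, max(26.26, 0) = 26.26, max(-22.88, 0) = 0, max(-45.56, 0) = 0
Node uu (S = 152.1): V_uu = e^(−0.05)·[0.6297·132.7300 + 0.3703·26.2600] = 88.7567
Node ud (S = 70.2): V_ud = e^(−0.05)·[0.6297·26.2600 + 0.3703·0.0000] = 15.7302
Node dd (S = 32.4): V_dd = e^(−0.05)·[0.6297·0.0000 + 0.3703·0.0000] = 0.0000
Node u (S = 117): V_u = e^(−0.05)·[0.6297·88.7567 + 0.3703·15.7302] = 58.7072
Node d (S = 54): V_d = e^(−0.05)·[0.6297·15.7302 + 0.3703·0.0000] = 9.4227
Node 0 (S = 90): V_0 = e^(−0.05)·[0.6297·58.7072 + 0.3703·9.4227] = 38.4854

$38.49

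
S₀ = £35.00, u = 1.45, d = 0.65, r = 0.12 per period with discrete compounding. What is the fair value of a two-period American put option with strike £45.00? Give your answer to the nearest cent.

£10.52

Risk-neutral probability p = (1 + 0.12 − 0.65)/(1.45 − 0.65) = 0.4700/0.8000 = 0.5875
Terminal stock prices: S_uu = 73.59, S_ud = 32.99, S_dd = 14.79
Terminal payoffs (K − S): max(-28.59, 0) = 0, max(12.01, 0) = 12.01, max(30.21, 0) = 30.21
Node u (S = 50.75): continuation = 1/1.12·[0.5875·0.0000 + 0.4125·12.0125] = 4.4242; exercise value = 0.0000 ≤ continuation, so V_u = 4.4242
Node d (S = 22.75): continuation = 1/1.12·[0.5875·12.0125 + 0.4125·30.2125] = 17.4286; exercise value = 22.2500 > continuation, so V_d = 22.2500 (exercise)
Node 0 (S = 35): continuation = 1/1.12·[0.5875·4.4242 + 0.4125·22.2500] = 10.5155; exercise value = 10.0000 ≤ continuation, so V_0 = 10.5155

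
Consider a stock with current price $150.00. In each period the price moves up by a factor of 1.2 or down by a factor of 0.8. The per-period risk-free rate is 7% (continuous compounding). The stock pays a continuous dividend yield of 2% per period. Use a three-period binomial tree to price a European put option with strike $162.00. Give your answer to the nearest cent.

Per-period risk-free factor R = e^0.07 = 1.0725; dividend-adjusted growth = e^(0.07−0.02) = 1.0513.
Risk-neutral probability p = (1.0513 − 0.8)/(1.2 − 0.8) = 0.2513/0.4000 = 0.6282
Terminal stock prices: S_uuu = 259.2, S_uud = 172.8, S_udd = 115.2, S_ddd = 76.8
Terminal payoffs (K − S): max(-97.2, 0) = 0, max(-10.8, 0) = 0, max(46.8, 0) = 46.8, max(85.2, 0) = 85.2
Node uu (S = 216): V_uu = e^(−0.07)·[0.6282·0.0000 + 0.3718·0.0000] = 0.0000
Node ud (S = 144): V_ud = e^(−0.07)·[0.6282·0.0000 + 0.3718·46.8000] = 16.2248
Node dd (S = 96): V_dd = e^(−0.07)·[0.6282·46.8000 + 0.3718·85.2000] = 56.9487
Node u (S = 180): V_u = e^(−0.07)·[0.6282·0.0000 + 0.3718·16.2248] = 5.6249
Node d (S = 120): V_d = e^(−0.07)·[0.6282·16.2248 + 0.3718·56.9487] = 29.2463
Node 0 (S = 150): V_0 = e^(−0.07)·[0.6282·5.6249 + 0.3718·29.2463] = 13.4338

$13.43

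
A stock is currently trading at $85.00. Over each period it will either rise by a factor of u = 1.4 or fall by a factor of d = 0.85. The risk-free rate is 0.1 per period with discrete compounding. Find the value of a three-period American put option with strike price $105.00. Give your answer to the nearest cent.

$20.00

Risk-neutral probability p = (1 + 0.1 − 0.85)/(1.4 − 0.85) = 0.2500/0.5500 = 0.4545
Terminal stock prices: S_uuu = 233.2, S_uud = 141.6, S_udd = 85.98, S_ddd = 52.2
Terminal payoffs (K − S): max(-128.2, 0) = 0, max(-36.61, 0) = 0, max(19.02, 0) = 19.02, max(52.8, 0) = 52.8
Node uu (S = 166.6): continuation = 1/1.1·[0.4545·0.0000 + 0.5455·0.0000] = 0.0000; exercise value = 0.0000 ≤ continuation, so V_uu = 0.0000
Node ud (S = 101.1): continuation = 1/1.1·[0.4545·0.0000 + 0.5455·19.0225] = 9.4326; exercise value = 3.8500 ≤ continuation, so V_ud = 9.4326
Node dd (S = 61.41): continuation = 1/1.1·[0.4545·19.0225 + 0.5455·52.7994] = 34.0420; exercise value = 43.5875 > continuation, so V_dd = 43.5875 (exercise)
Node u (S = 119): continuation = 1/1.1·[0.4545·0.0000 + 0.5455·9.4326] = 4.6773; exercise value = 0.0000 ≤ continuation, so V_u = 4.6773
Node d (S = 72.25): continuation = 1/1.1·[0.4545·9.4326 + 0.5455·43.5875] = 25.5114; exercise value = 32.7500 > continuation, so V_d = 32.7500 (exercise)
Node 0 (S = 85): continuation = 1/1.1·[0.4545·4.6773 + 0.5455·32.7500] = 18.1725; exercise value = 20.0000 > continuation, so V_0 = 20.0000 (exercise)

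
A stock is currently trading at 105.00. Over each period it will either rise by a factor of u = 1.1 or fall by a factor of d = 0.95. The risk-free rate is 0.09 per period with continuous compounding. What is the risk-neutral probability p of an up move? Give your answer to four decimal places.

p = 0.9612

Risk-neutral probability p = (e^0.09 − 0.95)/(1.1 − 0.95) = 0.1442/0.1500 = 0.9612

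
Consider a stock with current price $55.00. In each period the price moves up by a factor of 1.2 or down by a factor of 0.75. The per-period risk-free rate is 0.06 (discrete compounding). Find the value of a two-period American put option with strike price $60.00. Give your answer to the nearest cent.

$7.51

Risk-neutral probability p = (1 + 0.06 − 0.75)/(1.2 − 0.75) = 0.3100/0.4500 = 0.6889
Terminal stock prices: S_uu = 79.2, S_ud = 49.5, S_dd = 30.94
Terminal payoffs (K − S): max(-19.2, 0) = 0, max(10.5, 0) = 10.5, max(29.06, 0) = 29.06
Node u (S = 66): continuation = 1/1.06·[0.6889·0.0000 + 0.3111·10.5000] = 3.0818; exercise value = 0.0000 ≤ continuation, so V_u = 3.0818
Node d (S = 41.25): continuation = 1/1.06·[0.6889·10.5000 + 0.3111·29.0625] = 15.3538; exercise value = 18.7500 > continuation, so V_d = 18.7500 (exercise)
Node 0 (S = 55): continuation = 1/1.06·[0.6889·3.0818 + 0.3111·18.7500] = 7.5060; exercise value = 5.0000 ≤ continuation, so V_0 = 7.5060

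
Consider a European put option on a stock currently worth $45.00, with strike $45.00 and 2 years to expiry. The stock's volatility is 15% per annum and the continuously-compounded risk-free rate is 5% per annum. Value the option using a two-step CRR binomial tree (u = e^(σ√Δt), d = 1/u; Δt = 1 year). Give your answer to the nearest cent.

CRR parameters: u = e^(σ√Δt) = e^(0.15·√1) = 1.1618, d = 1/u = 0.8607
Per-period rate: rΔt = 0.05·1 = 0.05, so R = e^0.05 = 1.0513
Risk-neutral probability p = (e^0.05 − 0.8607)/(1.1618 − 0.8607) = 0.1906/0.3011 = 0.6328
Terminal stock prices: S_uu = 60.74, S_ud = 45, S_dd = 33.34
Terminal payoffs (K − S): max(-15.74, 0) = 0, max(0, 0) = 0, max(11.66, 0) = 11.66
Node u (S = 52.28): V_u = e^(−0.05)·[0.6328·0.0000 + 0.3672·0.0000] = 0.0000
Node d (S = 38.73): V_d = e^(−0.05)·[0.6328·0.0000 + 0.3672·11.6632] = 4.0735
Node 0 (S = 45): V_0 = e^(−0.05)·[0.6328·0.0000 + 0.3672·4.0735] = 1.4227

$1.42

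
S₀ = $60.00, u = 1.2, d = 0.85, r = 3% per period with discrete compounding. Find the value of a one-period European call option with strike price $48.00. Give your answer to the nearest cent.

Risk-neutral probability p = (1 + 0.03 − 0.85)/(1.2 − 0.85) = 0.1800/0.3500 = 0.5143
Terminal stock prices: S_u = 72, S_d = 51
Terminal payoffs (S − K): max(24, 0) = 24, max(3, 0) = 3
Node 0 (S = 60): V_0 = 1/1.03·[0.5143·24.0000 + 0.4857·3.0000] = 13.3981

$13.40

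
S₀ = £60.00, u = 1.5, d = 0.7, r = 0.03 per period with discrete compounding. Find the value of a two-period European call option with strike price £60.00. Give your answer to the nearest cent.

Risk-neutral probability p = (1 + 0.03 − 0.7)/(1.5 − 0.7) = 0.3300/0.8000 = 0.4125
Terminal stock prices: S_uu = 135, S_ud = 63, S_dd = 29.4
Terminal payoffs (S − K): max(75, 0) = 75, max(3, 0) = 3, max(-30.6, 0) = 0
Node u (S = 90): V_u = 1/1.03·[0.4125·75.0000 + 0.5875·3.0000] = 31.7476
Node d (S = 42): V_d = 1/1.03·[0.4125·3.0000 + 0.5875·0.0000] = 1.2015
Node 0 (S = 60): V_0 = 1/1.03·[0.4125·31.7476 + 0.5875·1.2015] = 13.3997

£13.40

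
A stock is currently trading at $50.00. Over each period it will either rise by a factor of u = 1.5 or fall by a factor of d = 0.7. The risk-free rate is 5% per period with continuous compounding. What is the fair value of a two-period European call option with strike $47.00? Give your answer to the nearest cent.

$13.88

Risk-neutral probability p = (e^0.05 − 0.7)/(1.5 − 0.7) = 0.3513/0.8000 = 0.4391
Terminal stock prices: S_uu = 112.5, S_ud = 52.5, S_dd = 24.5
Terminal payoffs (S − K): max(65.5, 0) = 65.5, max(5.5, 0) = 5.5, max(-22.5, 0) = 0
Node u (S = 75): V_u = e^(−0.05)·[0.4391·65.5000 + 0.5609·5.5000] = 30.2922
Node d (S = 35): V_d = e^(−0.05)·[0.4391·5.5000 + 0.5609·0.0000] = 2.2972
Node 0 (S = 50): V_0 = e^(−0.05)·[0.4391·30.2922 + 0.5609·2.2972] = 13.8780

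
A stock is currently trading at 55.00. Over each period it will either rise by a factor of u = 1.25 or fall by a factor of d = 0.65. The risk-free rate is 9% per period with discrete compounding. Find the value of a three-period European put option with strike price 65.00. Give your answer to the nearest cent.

8.11

Risk-neutral probability p = (1 + 0.09 − 0.65)/(1.25 − 0.65) = 0.4400/0.6000 = 0.7333
Terminal stock prices: S_uuu = 107.4, S_uud = 55.86, S_udd = 29.05, S_ddd = 15.1
Terminal payoffs (K − S): max(-42.42, 0) = 0, max(9.141, 0) = 9.141, max(35.95, 0) = 35.95, max(49.9, 0) = 49.9
Node uu (S = 85.94): V_uu = 1/1.09·[0.7333·0.0000 + 0.2667·9.1406] = 2.2362
Node ud (S = 44.69): V_ud = 1/1.09·[0.7333·9.1406 + 0.2667·35.9531] = 14.9455
Node dd (S = 23.24): V_dd = 1/1.09·[0.7333·35.9531 + 0.2667·49.8956] = 36.3955
Node u (S = 68.75): V_u = 1/1.09·[0.7333·2.2362 + 0.2667·14.9455] = 5.1609
Node d (S = 35.75): V_d = 1/1.09·[0.7333·14.9455 + 0.2667·36.3955] = 18.9592
Node 0 (S = 55): V_0 = 1/1.09·[0.7333·5.1609 + 0.2667·18.9592] = 8.1105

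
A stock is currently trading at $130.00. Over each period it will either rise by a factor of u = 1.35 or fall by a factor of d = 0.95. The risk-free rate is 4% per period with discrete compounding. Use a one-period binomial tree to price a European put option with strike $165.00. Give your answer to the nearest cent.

Risk-neutral probability p = (1 + 0.04 − 0.95)/(1.35 − 0.95) = 0.0900/0.4000 = 0.2250
Terminal stock prices: S_u = 175.5, S_d = 123.5
Terminal payoffs (K − S): max(-10.5, 0) = 0, max(41.5, 0) = 41.5
Node 0 (S = 130): V_0 = 1/1.04·[0.2250·0.0000 + 0.7750·41.5000] = 30.9255

$30.93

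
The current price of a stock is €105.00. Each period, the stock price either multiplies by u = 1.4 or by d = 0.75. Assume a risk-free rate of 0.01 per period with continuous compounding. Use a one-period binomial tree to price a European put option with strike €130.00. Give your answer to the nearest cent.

Risk-neutral probability p = (e^0.01 − 0.75)/(1.4 − 0.75) = 0.2601/0.6500 = 0.4001
Terminal stock prices: S_u = 147, S_d = 78.75
Terminal payoffs (K − S): max(-17, 0) = 0, max(51.25, 0) = 51.25
Node 0 (S = 105): V_0 = e^(−0.01)·[0.4001·0.0000 + 0.5999·51.2500] = 30.4401

€30.44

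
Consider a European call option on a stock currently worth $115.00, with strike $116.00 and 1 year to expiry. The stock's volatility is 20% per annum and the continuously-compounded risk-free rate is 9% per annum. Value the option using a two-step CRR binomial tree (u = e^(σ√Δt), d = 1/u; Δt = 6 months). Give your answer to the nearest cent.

CRR parameters: u = e^(σ√Δt) = e^(0.2·√0.5) = 1.1519, d = 1/u = 0.8681
Per-period rate: rΔt = 0.09·0.5 = 0.045, so R = e^0.045 = 1.0460
Risk-neutral probability p = (e^0.045 − 0.8681)/(1.1519 − 0.8681) = 0.1779/0.2838 = 0.6269
Terminal stock prices: S_uu = 152.6, S_ud = 115, S_dd = 86.67
Terminal payoffs (S − K): max(36.59, 0) = 36.59, max(-1, 0) = 0, max(-29.33, 0) = 0
Node u (S = 132.5): V_u = e^(−0.045)·[0.6269·36.5931 + 0.3731·0.0000] = 21.9306
Node d (S = 99.83): V_d = e^(−0.045)·[0.6269·0.0000 + 0.3731·0.0000] = 0.0000
Node 0 (S = 115): V_0 = e^(−0.045)·[0.6269·21.9306 + 0.3731·0.0000] = 13.1432

$13.14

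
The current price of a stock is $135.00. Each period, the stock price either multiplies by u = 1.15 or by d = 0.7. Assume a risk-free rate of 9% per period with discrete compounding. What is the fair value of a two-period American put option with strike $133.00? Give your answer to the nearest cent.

$7.08

Risk-neutral probability p = (1 + 0.09 − 0.7)/(1.15 − 0.7) = 0.3900/0.4500 = 0.8667
Terminal stock prices: S_uu = 178.5, S_ud = 108.7, S_dd = 66.15
Terminal payoffs (K − S): max(-45.54, 0) = 0, max(24.33, 0) = 24.33, max(66.85, 0) = 66.85
Node u (S = 155.2): continuation = 1/1.09·[0.8667·0.0000 + 0.1333·24.3250] = 2.9755; exercise value = 0.0000 ≤ continuation, so V_u = 2.9755
Node d (S = 94.5): continuation = 1/1.09·[0.8667·24.3250 + 0.1333·66.8500] = 27.5183; exercise value = 38.5000 > continuation, so V_d = 38.5000 (exercise)
Node 0 (S = 135): continuation = 1/1.09·[0.8667·2.9755 + 0.1333·38.5000] = 7.0753; exercise value = 0.0000 ≤ continuation, so V_0 = 7.0753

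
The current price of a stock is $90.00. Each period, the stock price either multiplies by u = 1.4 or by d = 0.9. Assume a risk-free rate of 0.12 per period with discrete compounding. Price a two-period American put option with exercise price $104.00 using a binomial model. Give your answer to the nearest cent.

Risk-neutral probability p = (1 + 0.12 − 0.9)/(1.4 − 0.9) = 0.2200/0.5000 = 0.4400
Terminal stock prices: S_uu = 176.4, S_ud = 113.4, S_dd = 72.9
Terminal payoffs (K − S): max(-72.4, 0) = 0, max(-9.4, 0) = 0, max(31.1, 0) = 31.1
Node u (S = 126): continuation = 1/1.12·[0.4400·0.0000 + 0.5600·0.0000] = 0.0000; exercise value = 0.0000 ≤ continuation, so V_u = 0.0000
Node d (S = 81): continuation = 1/1.12·[0.4400·0.0000 + 0.5600·31.1000] = 15.5500; exercise value = 23.0000 > continuation, so V_d = 23.0000 (exercise)
Node 0 (S = 90): continuation = 1/1.12·[0.4400·0.0000 + 0.5600·23.0000] = 11.5000; exercise value = 14.0000 > continuation, so V_0 = 14.0000 (exercise)

$14.00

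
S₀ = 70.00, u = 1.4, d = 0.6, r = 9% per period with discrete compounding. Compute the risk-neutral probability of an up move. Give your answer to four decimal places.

p = 0.6125

Risk-neutral probability p = (1 + 0.09 − 0.6)/(1.4 − 0.6) = 0.4900/0.8000 = 0.6125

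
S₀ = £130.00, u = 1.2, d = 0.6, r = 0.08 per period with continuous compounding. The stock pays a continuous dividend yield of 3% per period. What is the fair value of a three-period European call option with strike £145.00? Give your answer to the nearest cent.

Per-period risk-free factor R = e^0.08 = 1.0833; dividend-adjusted growth = e^(0.08−0.03) = 1.0513.
Risk-neutral probability p = (1.0513 − 0.6)/(1.2 − 0.6) = 0.4513/0.6000 = 0.7521
Terminal stock prices: S_uuu = 224.6, S_uud = 112.3, S_udd = 56.16, S_ddd = 28.08
Terminal payoffs (S − K): max(79.64, 0) = 79.64, max(-32.68, 0) = 0, max(-88.84, 0) = 0, max(-116.9, 0) = 0
Node uu (S = 187.2): V_uu = e^(−0.08)·[0.7521·79.6400 + 0.2479·0.0000] = 55.2935
Node ud (S = 93.6): V_ud = e^(−0.08)·[0.7521·0.0000 + 0.2479·0.0000] = 0.0000
Node dd (S = 46.8): V_dd = e^(−0.08)·[0.7521·0.0000 + 0.2479·0.0000] = 0.0000
Node u (S = 156): V_u = e^(−0.08)·[0.7521·55.2935 + 0.2479·0.0000] = 38.3899
Node d (S = 78): V_d = e^(−0.08)·[0.7521·0.0000 + 0.2479·0.0000] = 0.0000
Node 0 (S = 130): V_0 = e^(−0.08)·[0.7521·38.3899 + 0.2479·0.0000] = 26.6538

£26.65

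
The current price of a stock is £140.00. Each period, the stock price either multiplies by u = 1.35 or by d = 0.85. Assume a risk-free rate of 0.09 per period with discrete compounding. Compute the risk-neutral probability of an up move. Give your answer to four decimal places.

p = 0.4800

Risk-neutral probability p = (1 + 0.09 − 0.85)/(1.35 − 0.85) = 0.2400/0.5000 = 0.4800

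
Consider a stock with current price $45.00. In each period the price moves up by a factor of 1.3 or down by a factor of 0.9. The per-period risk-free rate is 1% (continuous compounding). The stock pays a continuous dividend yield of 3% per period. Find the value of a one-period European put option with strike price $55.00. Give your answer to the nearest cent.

$11.48

Per-period risk-free factor R = e^0.01 = 1.0101; dividend-adjusted growth = e^(0.01−0.03) = 0.9802.
Risk-neutral probability p = (0.9802 − 0.9)/(1.3 − 0.9) = 0.0802/0.4000 = 0.2005
Terminal stock prices: S_u = 58.5, S_d = 40.5
Terminal payoffs (K − S): max(-3.5, 0) = 0, max(14.5, 0) = 14.5
Node 0 (S = 45): V_0 = e^(−0.01)·[0.2005·0.0000 + 0.7995·14.5000] = 11.4774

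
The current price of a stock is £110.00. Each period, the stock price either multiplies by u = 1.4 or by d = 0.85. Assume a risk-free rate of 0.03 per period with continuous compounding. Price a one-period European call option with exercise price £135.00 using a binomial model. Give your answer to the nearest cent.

Risk-neutral probability p = (e^0.03 − 0.85)/(1.4 − 0.85) = 0.1805/0.5500 = 0.3281
Terminal stock prices: S_u = 154, S_d = 93.5
Terminal payoffs (S − K): max(19, 0) = 19, max(-41.5, 0) = 0
Node 0 (S = 110): V_0 = e^(−0.03)·[0.3281·19.0000 + 0.6719·0.0000] = 6.0496

£6.05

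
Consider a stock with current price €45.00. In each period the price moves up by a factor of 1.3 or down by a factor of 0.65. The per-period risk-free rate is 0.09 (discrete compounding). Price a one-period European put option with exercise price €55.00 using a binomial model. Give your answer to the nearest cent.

€7.63

Risk-neutral probability p = (1 + 0.09 − 0.65)/(1.3 − 0.65) = 0.4400/0.6500 = 0.6769
Terminal stock prices: S_u = 58.5, S_d = 29.25
Terminal payoffs (K − S): max(-3.5, 0) = 0, max(25.75, 0) = 25.75
Node 0 (S = 45): V_0 = 1/1.09·[0.6769·0.0000 + 0.3231·25.7500] = 7.6323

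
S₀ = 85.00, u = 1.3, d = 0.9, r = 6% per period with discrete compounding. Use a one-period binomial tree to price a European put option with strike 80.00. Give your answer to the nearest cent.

1.98

Risk-neutral probability p = (1 + 0.06 − 0.9)/(1.3 − 0.9) = 0.1600/0.4000 = 0.4000
Terminal stock prices: S_u = 110.5, S_d = 76.5
Terminal payoffs (K − S): max(-30.5, 0) = 0, max(3.5, 0) = 3.5
Node 0 (S = 85): V_0 = 1/1.06·[0.4000·0.0000 + 0.6000·3.5000] = 1.9811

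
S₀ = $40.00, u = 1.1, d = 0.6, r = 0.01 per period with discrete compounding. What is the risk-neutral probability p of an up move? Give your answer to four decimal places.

Risk-neutral probability p = (1 + 0.01 − 0.6)/(1.1 − 0.6) = 0.4100/0.5000 = 0.8200

p = 0.8200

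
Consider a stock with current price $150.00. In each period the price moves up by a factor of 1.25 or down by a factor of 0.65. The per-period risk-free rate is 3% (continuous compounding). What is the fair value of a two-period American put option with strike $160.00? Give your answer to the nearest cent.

$30.52

Risk-neutral probability p = (e^0.03 − 0.65)/(1.25 − 0.65) = 0.3805/0.6000 = 0.6341
Terminal stock prices: S_uu = 234.4, S_ud = 121.9, S_dd = 63.38
Terminal payoffs (K − S): max(-74.38, 0) = 0, max(38.12, 0) = 38.12, max(96.62, 0) = 96.62
Node u (S = 187.5): continuation = e^(−0.03)·[0.6341·0.0000 + 0.3659·38.1250] = 13.5380; exercise value = 0.0000 ≤ continuation, so V_u = 13.5380
Node d (S = 97.5): continuation = e^(−0.03)·[0.6341·38.1250 + 0.3659·96.6250] = 57.7713; exercise value = 62.5000 > continuation, so V_d = 62.5000 (exercise)
Node 0 (S = 150): continuation = e^(−0.03)·[0.6341·13.5380 + 0.3659·62.5000] = 30.5240; exercise value = 10.0000 ≤ continuation, so V_0 = 30.5240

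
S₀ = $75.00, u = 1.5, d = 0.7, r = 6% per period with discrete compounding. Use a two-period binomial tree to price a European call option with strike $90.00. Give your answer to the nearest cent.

$14.19

Risk-neutral probability p = (1 + 0.06 − 0.7)/(1.5 − 0.7) = 0.3600/0.8000 = 0.4500
Terminal stock prices: S_uu = 168.8, S_ud = 78.75, S_dd = 36.75
Terminal payoffs (S − K): max(78.75, 0) = 78.75, max(-11.25, 0) = 0, max(-53.25, 0) = 0
Node u (S = 112.5): V_u = 1/1.06·[0.4500·78.7500 + 0.5500·0.0000] = 33.4316
Node d (S = 52.5): V_d = 1/1.06·[0.4500·0.0000 + 0.5500·0.0000] = 0.0000
Node 0 (S = 75): V_0 = 1/1.06·[0.4500·33.4316 + 0.5500·0.0000] = 14.1927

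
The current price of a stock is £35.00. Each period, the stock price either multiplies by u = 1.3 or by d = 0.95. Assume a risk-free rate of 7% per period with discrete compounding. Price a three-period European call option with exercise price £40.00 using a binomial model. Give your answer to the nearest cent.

£4.66

Risk-neutral probability p = (1 + 0.07 − 0.95)/(1.3 − 0.95) = 0.1200/0.3500 = 0.3429
Terminal stock prices: S_uuu = 76.89, S_uud = 56.19, S_udd = 41.06, S_ddd = 30.01
Terminal payoffs (S − K): max(36.89, 0) = 36.89, max(16.19, 0) = 16.19, max(1.064, 0) = 1.064, max(-9.992, 0) = 0
Node uu (S = 59.15): V_uu = 1/1.07·[0.3429·36.8950 + 0.6571·16.1925] = 21.7668
Node ud (S = 43.23): V_ud = 1/1.07·[0.3429·16.1925 + 0.6571·1.0637] = 5.8418
Node dd (S = 31.59): V_dd = 1/1.07·[0.3429·1.0637 + 0.6571·0.0000] = 0.3409
Node u (S = 45.5): V_u = 1/1.07·[0.3429·21.7668 + 0.6571·5.8418] = 10.5625
Node d (S = 33.25): V_d = 1/1.07·[0.3429·5.8418 + 0.6571·0.3409] = 2.0812
Node 0 (S = 35): V_0 = 1/1.07·[0.3429·10.5625 + 0.6571·2.0812] = 4.6627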